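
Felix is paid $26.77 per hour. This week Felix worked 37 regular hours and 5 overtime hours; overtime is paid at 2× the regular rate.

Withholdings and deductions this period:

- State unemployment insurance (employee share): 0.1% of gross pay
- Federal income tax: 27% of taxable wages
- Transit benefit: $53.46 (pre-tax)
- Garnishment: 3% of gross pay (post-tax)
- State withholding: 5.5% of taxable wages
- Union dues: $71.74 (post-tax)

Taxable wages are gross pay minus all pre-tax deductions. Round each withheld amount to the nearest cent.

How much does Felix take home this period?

$702.44

Regular pay: 37 × $26.77 = $990.49
Overtime pay: 5 × $26.77 × 2 = $267.70
Gross pay = $990.49 + $267.70 = $1258.19
Transit benefit: $53.46
Taxable wages = $1258.19 − $53.46 = $1204.73
State withholding: $1204.73 × 0.055 = $66.26
Federal income tax: $1204.73 × 0.27 = $325.28
State unemployment insurance (employee share): $1258.19 × 0.001 = $1.26
Union dues: $71.74
Garnishment: $1258.19 × 0.03 = $37.75
Total deductions = $53.46 + $66.26 + $325.28 + $1.26 + $71.74 + $37.75 = $555.75
Net pay = $1258.19 − $555.75 = $702.44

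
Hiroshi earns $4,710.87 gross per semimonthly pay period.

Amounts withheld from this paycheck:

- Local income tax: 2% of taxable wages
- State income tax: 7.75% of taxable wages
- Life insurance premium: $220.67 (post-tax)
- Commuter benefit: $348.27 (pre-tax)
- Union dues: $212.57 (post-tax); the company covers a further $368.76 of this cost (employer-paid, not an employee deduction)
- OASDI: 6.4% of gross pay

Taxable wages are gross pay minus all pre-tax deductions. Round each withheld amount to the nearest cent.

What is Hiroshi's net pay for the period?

$3,202.51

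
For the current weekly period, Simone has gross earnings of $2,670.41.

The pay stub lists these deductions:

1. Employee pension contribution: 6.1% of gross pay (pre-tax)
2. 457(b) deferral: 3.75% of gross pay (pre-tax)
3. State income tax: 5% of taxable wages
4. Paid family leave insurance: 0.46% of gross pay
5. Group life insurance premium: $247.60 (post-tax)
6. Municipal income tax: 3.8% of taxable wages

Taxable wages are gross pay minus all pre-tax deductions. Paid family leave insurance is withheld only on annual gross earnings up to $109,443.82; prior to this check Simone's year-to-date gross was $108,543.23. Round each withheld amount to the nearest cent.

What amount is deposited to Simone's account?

$1,943.78

457(b) deferral: $2,670.41 × 0.0375 = $100.14
Employee pension contribution: $2,670.41 × 0.061 = $162.90
Pre-tax total = $100.14 + $162.90 = $263.04
Taxable wages = $2,670.41 − $263.04 = $2,407.37
Municipal income tax: $2,407.37 × 0.038 = $91.48
State income tax: $2,407.37 × 0.05 = $120.37
Paid family leave insurance: only $109,443.82 − $108,543.23 = $900.59 of this check is subject → $900.59 × 0.0046 = $4.14
Group life insurance premium: $247.60
Total deductions = $100.14 + $162.90 + $91.48 + $120.37 + $4.14 + $247.60 = $726.63
Net pay = $2,670.41 − $726.63 = $1,943.78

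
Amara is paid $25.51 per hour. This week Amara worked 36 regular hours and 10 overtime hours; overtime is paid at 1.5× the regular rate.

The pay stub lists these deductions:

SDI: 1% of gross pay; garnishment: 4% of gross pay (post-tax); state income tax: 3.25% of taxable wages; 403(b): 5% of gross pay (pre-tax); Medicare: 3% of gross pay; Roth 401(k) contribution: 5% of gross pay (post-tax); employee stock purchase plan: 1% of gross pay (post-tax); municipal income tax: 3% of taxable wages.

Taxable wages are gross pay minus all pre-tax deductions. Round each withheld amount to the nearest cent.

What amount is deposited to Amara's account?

Regular pay: 36 × $25.51 = $918.36
Overtime pay: 10 × $25.51 × 1.5 = $382.65
Gross pay = $918.36 + $382.65 = $1,301.01
403(b): $1,301.01 × 0.05 = $65.05
Taxable wages = $1,301.01 − $65.05 = $1,235.96
Municipal income tax: $1,235.96 × 0.03 = $37.08
State income tax: $1,235.96 × 0.0325 = $40.17
SDI: $1,301.01 × 0.01 = $13.01
Medicare: $1,301.01 × 0.03 = $39.03
Employee stock purchase plan: $1,301.01 × 0.01 = $13.01
Garnishment: $1,301.01 × 0.04 = $52.04
Roth 401(k) contribution: $1,301.01 × 0.05 = $65.05
Total deductions = $65.05 + $37.08 + $40.17 + $13.01 + $39.03 + $13.01 + $52.04 + $65.05 = $324.44
Net pay = $1,301.01 − $324.44 = $976.57

$976.57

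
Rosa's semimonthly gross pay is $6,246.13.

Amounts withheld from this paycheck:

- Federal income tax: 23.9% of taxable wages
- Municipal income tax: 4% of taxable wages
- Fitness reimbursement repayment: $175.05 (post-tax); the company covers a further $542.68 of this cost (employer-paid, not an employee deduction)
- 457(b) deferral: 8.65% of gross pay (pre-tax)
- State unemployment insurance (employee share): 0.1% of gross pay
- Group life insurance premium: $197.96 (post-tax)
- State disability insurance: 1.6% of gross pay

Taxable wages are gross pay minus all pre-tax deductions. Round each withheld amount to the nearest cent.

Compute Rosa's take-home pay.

$3,634.71

457(b) deferral: $6,246.13 × 0.0865 = $540.29
Taxable wages = $6,246.13 − $540.29 = $5,705.84
Federal income tax: $5,705.84 × 0.239 = $1,363.70
Municipal income tax: $5,705.84 × 0.04 = $228.23
State unemployment insurance (employee share): $6,246.13 × 0.001 = $6.25
State disability insurance: $6,246.13 × 0.016 = $99.94
Fitness reimbursement repayment: $175.05
Group life insurance premium: $197.96
(Employer's $542.68 toward fitness reimbursement repayment is not withheld from the employee.)
Total deductions = $540.29 + $1,363.70 + $228.23 + $6.25 + $99.94 + $175.05 + $197.96 = $2,611.42
Net pay = $6,246.13 − $2,611.42 = $3,634.71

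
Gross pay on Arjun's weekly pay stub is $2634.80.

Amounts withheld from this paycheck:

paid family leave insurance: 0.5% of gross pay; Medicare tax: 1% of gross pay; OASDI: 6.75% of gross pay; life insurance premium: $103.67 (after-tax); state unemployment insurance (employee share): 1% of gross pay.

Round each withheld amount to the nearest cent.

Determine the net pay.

State unemployment insurance (employee share): $2634.80 × 0.01 = $26.35
OASDI: $2634.80 × 0.0675 = $177.85
Medicare tax: $2634.80 × 0.01 = $26.35
Paid family leave insurance: $2634.80 × 0.005 = $13.17
Life insurance premium: $103.67
Total deductions = $26.35 + $177.85 + $26.35 + $13.17 + $103.67 = $347.39
Net pay = $2634.80 − $347.39 = $2287.41

$2287.41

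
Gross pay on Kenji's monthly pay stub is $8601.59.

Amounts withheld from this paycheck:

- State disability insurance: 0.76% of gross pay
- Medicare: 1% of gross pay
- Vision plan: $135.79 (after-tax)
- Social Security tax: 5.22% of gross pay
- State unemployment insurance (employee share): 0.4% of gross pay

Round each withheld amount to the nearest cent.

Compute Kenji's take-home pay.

State unemployment insurance (employee share): $8601.59 × 0.004 = $34.41
Medicare: $8601.59 × 0.01 = $86.02
State disability insurance: $8601.59 × 0.0076 = $65.37
Social Security tax: $8601.59 × 0.0522 = $449.00
Vision plan: $135.79
Total deductions = $34.41 + $86.02 + $65.37 + $449.00 + $135.79 = $770.59
Net pay = $8601.59 − $770.59 = $7831.00

$7831.00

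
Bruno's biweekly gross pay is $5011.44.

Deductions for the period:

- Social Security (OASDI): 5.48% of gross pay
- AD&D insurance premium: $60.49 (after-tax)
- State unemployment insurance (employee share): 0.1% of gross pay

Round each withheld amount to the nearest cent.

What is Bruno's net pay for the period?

State unemployment insurance (employee share): $5011.44 × 0.001 = $5.01
Social Security (OASDI): $5011.44 × 0.0548 = $274.63
AD&D insurance premium: $60.49
Total deductions = $5.01 + $274.63 + $60.49 = $340.13
Net pay = $5011.44 − $340.13 = $4671.31

$4671.31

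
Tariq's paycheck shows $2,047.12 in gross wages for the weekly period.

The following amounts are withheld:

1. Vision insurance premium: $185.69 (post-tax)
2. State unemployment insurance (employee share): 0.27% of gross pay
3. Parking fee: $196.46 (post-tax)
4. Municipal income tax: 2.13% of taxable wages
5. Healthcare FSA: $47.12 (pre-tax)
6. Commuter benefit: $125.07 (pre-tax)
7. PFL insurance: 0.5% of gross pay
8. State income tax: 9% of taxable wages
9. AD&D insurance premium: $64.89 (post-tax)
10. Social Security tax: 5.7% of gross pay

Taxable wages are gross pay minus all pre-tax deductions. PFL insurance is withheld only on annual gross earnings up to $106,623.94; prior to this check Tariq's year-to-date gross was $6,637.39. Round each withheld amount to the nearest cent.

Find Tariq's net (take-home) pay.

Commuter benefit: $125.07
Healthcare FSA: $47.12
Pre-tax total = $125.07 + $47.12 = $172.19
Taxable wages = $2,047.12 − $172.19 = $1,874.93
State income tax: $1,874.93 × 0.09 = $168.74
Municipal income tax: $1,874.93 × 0.0213 = $39.94
PFL insurance: cap not yet reached, full $2,047.12 is subject → $2,047.12 × 0.005 = $10.24
Social Security tax: $2,047.12 × 0.057 = $116.69
State unemployment insurance (employee share): $2,047.12 × 0.0027 = $5.53
AD&D insurance premium: $64.89
Parking fee: $196.46
Vision insurance premium: $185.69
Total deductions = $125.07 + $47.12 + $168.74 + $39.94 + $10.24 + $116.69 + $5.53 + $64.89 + $196.46 + $185.69 = $960.37
Net pay = $2,047.12 − $960.37 = $1,086.75

$1,086.75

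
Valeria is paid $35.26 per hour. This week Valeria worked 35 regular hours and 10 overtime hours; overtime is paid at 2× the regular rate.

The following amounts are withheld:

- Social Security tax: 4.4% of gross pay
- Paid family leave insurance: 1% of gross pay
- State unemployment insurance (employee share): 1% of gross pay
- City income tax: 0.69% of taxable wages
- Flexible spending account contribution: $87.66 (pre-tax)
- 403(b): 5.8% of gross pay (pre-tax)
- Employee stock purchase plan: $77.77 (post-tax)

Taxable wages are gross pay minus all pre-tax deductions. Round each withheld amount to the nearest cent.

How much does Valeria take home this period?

$1,525.28

Regular pay: 35 × $35.26 = $1,234.10
Overtime pay: 10 × $35.26 × 2 = $705.20
Gross pay = $1,234.10 + $705.20 = $1,939.30
403(b): $1,939.30 × 0.058 = $112.48
Flexible spending account contribution: $87.66
Pre-tax total = $112.48 + $87.66 = $200.14
Taxable wages = $1,939.30 − $200.14 = $1,739.16
City income tax: $1,739.16 × 0.0069 = $12.00
Social Security tax: $1,939.30 × 0.044 = $85.33
Paid family leave insurance: $1,939.30 × 0.01 = $19.39
State unemployment insurance (employee share): $1,939.30 × 0.01 = $19.39
Employee stock purchase plan: $77.77
Total deductions = $112.48 + $87.66 + $12.00 + $85.33 + $19.39 + $19.39 + $77.77 = $414.02
Net pay = $1,939.30 − $414.02 = $1,525.28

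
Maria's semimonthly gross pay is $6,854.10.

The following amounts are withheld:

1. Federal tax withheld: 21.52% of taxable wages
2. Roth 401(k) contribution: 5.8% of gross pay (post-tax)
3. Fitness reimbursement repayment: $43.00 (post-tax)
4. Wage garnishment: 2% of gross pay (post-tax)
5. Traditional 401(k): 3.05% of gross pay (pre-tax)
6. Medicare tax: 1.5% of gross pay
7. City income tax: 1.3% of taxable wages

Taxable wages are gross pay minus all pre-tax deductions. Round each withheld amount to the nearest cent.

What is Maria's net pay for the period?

Traditional 401(k): $6,854.10 × 0.0305 = $209.05
Taxable wages = $6,854.10 − $209.05 = $6,645.05
City income tax: $6,645.05 × 0.013 = $86.39
Federal tax withheld: $6,645.05 × 0.2152 = $1,430.01
Medicare tax: $6,854.10 × 0.015 = $102.81
Roth 401(k) contribution: $6,854.10 × 0.058 = $397.54
Fitness reimbursement repayment: $43.00
Wage garnishment: $6,854.10 × 0.02 = $137.08
Total deductions = $209.05 + $86.39 + $1,430.01 + $102.81 + $397.54 + $43.00 + $137.08 = $2,405.88
Net pay = $6,854.10 − $2,405.88 = $4,448.22

$4,448.22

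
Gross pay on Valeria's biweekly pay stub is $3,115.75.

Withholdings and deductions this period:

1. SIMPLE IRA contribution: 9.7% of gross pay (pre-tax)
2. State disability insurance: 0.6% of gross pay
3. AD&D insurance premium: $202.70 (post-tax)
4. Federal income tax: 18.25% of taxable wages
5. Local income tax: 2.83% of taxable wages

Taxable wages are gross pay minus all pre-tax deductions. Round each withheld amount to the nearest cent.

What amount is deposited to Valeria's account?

$1,999.04

SIMPLE IRA contribution: $3,115.75 × 0.097 = $302.23
Taxable wages = $3,115.75 − $302.23 = $2,813.52
Federal income tax: $2,813.52 × 0.1825 = $513.47
Local income tax: $2,813.52 × 0.0283 = $79.62
State disability insurance: $3,115.75 × 0.006 = $18.69
AD&D insurance premium: $202.70
Total deductions = $302.23 + $513.47 + $79.62 + $18.69 + $202.70 = $1,116.71
Net pay = $3,115.75 − $1,116.71 = $1,999.04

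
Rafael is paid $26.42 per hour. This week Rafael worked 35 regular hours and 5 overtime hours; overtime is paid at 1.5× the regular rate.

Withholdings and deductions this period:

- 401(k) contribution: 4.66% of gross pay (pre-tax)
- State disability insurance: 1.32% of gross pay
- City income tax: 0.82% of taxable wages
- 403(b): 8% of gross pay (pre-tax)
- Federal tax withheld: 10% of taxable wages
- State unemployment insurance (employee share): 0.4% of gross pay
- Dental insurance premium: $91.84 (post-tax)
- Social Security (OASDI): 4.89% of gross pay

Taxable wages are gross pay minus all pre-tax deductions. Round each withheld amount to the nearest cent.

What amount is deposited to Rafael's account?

$708.53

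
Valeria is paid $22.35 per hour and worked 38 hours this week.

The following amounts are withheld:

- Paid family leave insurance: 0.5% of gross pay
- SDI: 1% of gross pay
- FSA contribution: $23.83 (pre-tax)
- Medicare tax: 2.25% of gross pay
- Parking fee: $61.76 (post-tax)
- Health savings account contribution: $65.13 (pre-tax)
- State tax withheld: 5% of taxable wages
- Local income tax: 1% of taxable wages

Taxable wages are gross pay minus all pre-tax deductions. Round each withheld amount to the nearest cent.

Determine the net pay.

$621.11

Gross pay: 38 × $22.35 = $849.30
FSA contribution: $23.83
Health savings account contribution: $65.13
Pre-tax total = $23.83 + $65.13 = $88.96
Taxable wages = $849.30 − $88.96 = $760.34
Local income tax: $760.34 × 0.01 = $7.60
State tax withheld: $760.34 × 0.05 = $38.02
SDI: $849.30 × 0.01 = $8.49
Paid family leave insurance: $849.30 × 0.005 = $4.25
Medicare tax: $849.30 × 0.0225 = $19.11
Parking fee: $61.76
Total deductions = $23.83 + $65.13 + $7.60 + $38.02 + $8.49 + $4.25 + $19.11 + $61.76 = $228.19
Net pay = $849.30 − $228.19 = $621.11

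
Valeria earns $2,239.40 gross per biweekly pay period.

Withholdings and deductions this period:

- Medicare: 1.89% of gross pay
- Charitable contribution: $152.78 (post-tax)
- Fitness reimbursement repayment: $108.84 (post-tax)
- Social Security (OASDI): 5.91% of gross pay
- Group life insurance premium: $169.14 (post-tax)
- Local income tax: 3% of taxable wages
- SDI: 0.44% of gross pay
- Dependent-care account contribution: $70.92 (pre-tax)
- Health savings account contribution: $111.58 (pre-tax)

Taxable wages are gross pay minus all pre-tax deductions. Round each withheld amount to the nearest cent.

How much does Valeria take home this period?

Dependent-care account contribution: $70.92
Health savings account contribution: $111.58
Pre-tax total = $70.92 + $111.58 = $182.50
Taxable wages = $2,239.40 − $182.50 = $2,056.90
Local income tax: $2,056.90 × 0.03 = $61.71
Social Security (OASDI): $2,239.40 × 0.0591 = $132.35
SDI: $2,239.40 × 0.0044 = $9.85
Medicare: $2,239.40 × 0.0189 = $42.32
Group life insurance premium: $169.14
Fitness reimbursement repayment: $108.84
Charitable contribution: $152.78
Total deductions = $70.92 + $111.58 + $61.71 + $132.35 + $9.85 + $42.32 + $169.14 + $108.84 + $152.78 = $859.49
Net pay = $2,239.40 − $859.49 = $1,379.91

$1,379.91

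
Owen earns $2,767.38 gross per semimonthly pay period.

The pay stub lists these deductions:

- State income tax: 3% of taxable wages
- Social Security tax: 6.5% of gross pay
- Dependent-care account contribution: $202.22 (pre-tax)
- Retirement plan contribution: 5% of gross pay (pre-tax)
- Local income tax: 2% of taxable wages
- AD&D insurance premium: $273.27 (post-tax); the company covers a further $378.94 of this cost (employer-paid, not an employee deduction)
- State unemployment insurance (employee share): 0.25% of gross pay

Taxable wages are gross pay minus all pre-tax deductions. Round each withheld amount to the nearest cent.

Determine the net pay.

$1,845.38

Retirement plan contribution: $2,767.38 × 0.05 = $138.37
Dependent-care account contribution: $202.22
Pre-tax total = $138.37 + $202.22 = $340.59
Taxable wages = $2,767.38 − $340.59 = $2,426.79
State income tax: $2,426.79 × 0.03 = $72.80
Local income tax: $2,426.79 × 0.02 = $48.54
Social Security tax: $2,767.38 × 0.065 = $179.88
State unemployment insurance (employee share): $2,767.38 × 0.0025 = $6.92
AD&D insurance premium: $273.27
(Employer's $378.94 toward AD&D insurance premium is not withheld from the employee.)
Total deductions = $138.37 + $202.22 + $72.80 + $48.54 + $179.88 + $6.92 + $273.27 = $922.00
Net pay = $2,767.38 − $922.00 = $1,845.38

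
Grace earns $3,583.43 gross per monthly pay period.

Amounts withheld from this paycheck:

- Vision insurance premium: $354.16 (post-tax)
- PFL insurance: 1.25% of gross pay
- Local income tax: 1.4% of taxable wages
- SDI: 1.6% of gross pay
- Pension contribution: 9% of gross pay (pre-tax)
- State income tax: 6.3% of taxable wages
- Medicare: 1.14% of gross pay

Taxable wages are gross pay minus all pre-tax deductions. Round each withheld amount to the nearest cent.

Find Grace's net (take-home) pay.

$2,512.70

Pension contribution: $3,583.43 × 0.09 = $322.51
Taxable wages = $3,583.43 − $322.51 = $3,260.92
State income tax: $3,260.92 × 0.063 = $205.44
Local income tax: $3,260.92 × 0.014 = $45.65
Medicare: $3,583.43 × 0.0114 = $40.85
SDI: $3,583.43 × 0.016 = $57.33
PFL insurance: $3,583.43 × 0.0125 = $44.79
Vision insurance premium: $354.16
Total deductions = $322.51 + $205.44 + $45.65 + $40.85 + $57.33 + $44.79 + $354.16 = $1,070.73
Net pay = $3,583.43 − $1,070.73 = $2,512.70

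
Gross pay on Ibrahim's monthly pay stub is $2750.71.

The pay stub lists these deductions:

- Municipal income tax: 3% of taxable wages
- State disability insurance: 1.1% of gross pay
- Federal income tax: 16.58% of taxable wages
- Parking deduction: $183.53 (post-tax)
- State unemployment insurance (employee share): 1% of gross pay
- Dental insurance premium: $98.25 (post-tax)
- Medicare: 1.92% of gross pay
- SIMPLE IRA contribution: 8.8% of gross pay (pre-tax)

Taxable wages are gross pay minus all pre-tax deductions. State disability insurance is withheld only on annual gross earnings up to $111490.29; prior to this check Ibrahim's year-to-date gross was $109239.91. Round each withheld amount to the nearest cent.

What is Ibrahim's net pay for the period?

SIMPLE IRA contribution: $2750.71 × 0.088 = $242.06
Taxable wages = $2750.71 − $242.06 = $2508.65
Federal income tax: $2508.65 × 0.1658 = $415.93
Municipal income tax: $2508.65 × 0.03 = $75.26
Medicare: $2750.71 × 0.0192 = $52.81
State disability insurance: only $111490.29 − $109239.91 = $2250.38 of this check is subject → $2250.38 × 0.011 = $24.75
State unemployment insurance (employee share): $2750.71 × 0.01 = $27.51
Dental insurance premium: $98.25
Parking deduction: $183.53
Total deductions = $242.06 + $415.93 + $75.26 + $52.81 + $24.75 + $27.51 + $98.25 + $183.53 = $1120.10
Net pay = $2750.71 − $1120.10 = $1630.61

$1630.61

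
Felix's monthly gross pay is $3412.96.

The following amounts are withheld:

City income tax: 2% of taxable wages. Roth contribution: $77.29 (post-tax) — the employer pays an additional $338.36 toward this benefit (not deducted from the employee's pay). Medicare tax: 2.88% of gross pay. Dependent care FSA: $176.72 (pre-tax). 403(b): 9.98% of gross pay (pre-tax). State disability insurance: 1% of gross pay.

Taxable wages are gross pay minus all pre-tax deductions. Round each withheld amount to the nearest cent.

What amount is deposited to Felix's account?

$2628.01

403(b): $3412.96 × 0.0998 = $340.61
Dependent care FSA: $176.72
Pre-tax total = $340.61 + $176.72 = $517.33
Taxable wages = $3412.96 − $517.33 = $2895.63
City income tax: $2895.63 × 0.02 = $57.91
State disability insurance: $3412.96 × 0.01 = $34.13
Medicare tax: $3412.96 × 0.0288 = $98.29
Roth contribution: $77.29
(Employer's $338.36 toward Roth contribution is not withheld from the employee.)
Total deductions = $340.61 + $176.72 + $57.91 + $34.13 + $98.29 + $77.29 = $784.95
Net pay = $3412.96 − $784.95 = $2628.01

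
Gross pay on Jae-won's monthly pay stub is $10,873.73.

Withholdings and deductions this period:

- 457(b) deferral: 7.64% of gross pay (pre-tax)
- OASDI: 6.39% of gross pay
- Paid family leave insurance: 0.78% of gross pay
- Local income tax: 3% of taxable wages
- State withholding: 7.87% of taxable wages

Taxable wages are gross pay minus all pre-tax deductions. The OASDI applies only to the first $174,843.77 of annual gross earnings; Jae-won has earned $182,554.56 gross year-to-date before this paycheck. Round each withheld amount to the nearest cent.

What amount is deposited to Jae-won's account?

$8,866.49

457(b) deferral: $10,873.73 × 0.0764 = $830.75
Taxable wages = $10,873.73 − $830.75 = $10,042.98
Local income tax: $10,042.98 × 0.03 = $301.29
State withholding: $10,042.98 × 0.0787 = $790.38
Paid family leave insurance: $10,873.73 × 0.0078 = $84.82
OASDI: annual cap $174,843.77 already reached (YTD $182,554.56), so $0.00
Total deductions = $830.75 + $301.29 + $790.38 + $84.82 + $0.00 = $2,007.24
Net pay = $10,873.73 − $2,007.24 = $8,866.49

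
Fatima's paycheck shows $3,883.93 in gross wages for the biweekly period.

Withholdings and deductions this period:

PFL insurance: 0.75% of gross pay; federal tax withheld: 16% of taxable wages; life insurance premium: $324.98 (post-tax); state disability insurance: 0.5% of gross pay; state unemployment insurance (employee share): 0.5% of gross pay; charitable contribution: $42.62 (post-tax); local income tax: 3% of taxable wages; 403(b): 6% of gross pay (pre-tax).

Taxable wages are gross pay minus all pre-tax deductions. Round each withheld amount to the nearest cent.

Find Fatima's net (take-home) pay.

403(b): $3,883.93 × 0.06 = $233.04
Taxable wages = $3,883.93 − $233.04 = $3,650.89
Federal tax withheld: $3,650.89 × 0.16 = $584.14
Local income tax: $3,650.89 × 0.03 = $109.53
PFL insurance: $3,883.93 × 0.0075 = $29.13
State disability insurance: $3,883.93 × 0.005 = $19.42
State unemployment insurance (employee share): $3,883.93 × 0.005 = $19.42
Charitable contribution: $42.62
Life insurance premium: $324.98
Total deductions = $233.04 + $584.14 + $109.53 + $29.13 + $19.42 + $19.42 + $42.62 + $324.98 = $1,362.28
Net pay = $3,883.93 − $1,362.28 = $2,521.65

$2,521.65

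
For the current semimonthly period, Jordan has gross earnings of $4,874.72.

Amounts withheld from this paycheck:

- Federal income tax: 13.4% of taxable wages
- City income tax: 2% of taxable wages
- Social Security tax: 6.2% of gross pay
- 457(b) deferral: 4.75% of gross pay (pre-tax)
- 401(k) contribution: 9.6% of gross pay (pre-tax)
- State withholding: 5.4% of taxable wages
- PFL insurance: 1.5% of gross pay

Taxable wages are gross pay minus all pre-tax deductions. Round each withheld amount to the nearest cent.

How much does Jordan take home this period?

$2,931.41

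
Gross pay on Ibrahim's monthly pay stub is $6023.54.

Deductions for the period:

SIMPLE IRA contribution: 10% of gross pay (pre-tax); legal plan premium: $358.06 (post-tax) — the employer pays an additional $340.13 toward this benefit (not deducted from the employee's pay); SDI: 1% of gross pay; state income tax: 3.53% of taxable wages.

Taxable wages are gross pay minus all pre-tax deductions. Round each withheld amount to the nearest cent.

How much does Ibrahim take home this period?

$4811.52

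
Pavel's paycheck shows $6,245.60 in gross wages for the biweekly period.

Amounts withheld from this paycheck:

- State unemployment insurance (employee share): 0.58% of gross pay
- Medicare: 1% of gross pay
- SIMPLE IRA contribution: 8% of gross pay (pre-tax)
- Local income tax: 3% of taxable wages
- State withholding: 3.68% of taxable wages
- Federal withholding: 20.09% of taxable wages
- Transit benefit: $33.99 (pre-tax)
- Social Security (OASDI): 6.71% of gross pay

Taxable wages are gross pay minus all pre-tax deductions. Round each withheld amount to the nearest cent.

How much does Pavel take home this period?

$3,665.11

SIMPLE IRA contribution: $6,245.60 × 0.08 = $499.65
Transit benefit: $33.99
Pre-tax total = $499.65 + $33.99 = $533.64
Taxable wages = $6,245.60 − $533.64 = $5,711.96
Local income tax: $5,711.96 × 0.03 = $171.36
State withholding: $5,711.96 × 0.0368 = $210.20
Federal withholding: $5,711.96 × 0.2009 = $1,147.53
State unemployment insurance (employee share): $6,245.60 × 0.0058 = $36.22
Social Security (OASDI): $6,245.60 × 0.0671 = $419.08
Medicare: $6,245.60 × 0.01 = $62.46
Total deductions = $499.65 + $33.99 + $171.36 + $210.20 + $1,147.53 + $36.22 + $419.08 + $62.46 = $2,580.49
Net pay = $6,245.60 − $2,580.49 = $3,665.11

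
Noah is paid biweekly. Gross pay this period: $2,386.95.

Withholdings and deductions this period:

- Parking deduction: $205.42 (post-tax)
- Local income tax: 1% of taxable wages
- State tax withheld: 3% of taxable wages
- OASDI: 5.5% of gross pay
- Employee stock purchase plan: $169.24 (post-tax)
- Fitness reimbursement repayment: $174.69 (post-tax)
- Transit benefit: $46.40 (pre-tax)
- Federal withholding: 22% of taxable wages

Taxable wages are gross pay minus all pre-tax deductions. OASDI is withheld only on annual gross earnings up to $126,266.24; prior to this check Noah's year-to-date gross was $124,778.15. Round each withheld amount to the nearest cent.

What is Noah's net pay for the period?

$1,100.81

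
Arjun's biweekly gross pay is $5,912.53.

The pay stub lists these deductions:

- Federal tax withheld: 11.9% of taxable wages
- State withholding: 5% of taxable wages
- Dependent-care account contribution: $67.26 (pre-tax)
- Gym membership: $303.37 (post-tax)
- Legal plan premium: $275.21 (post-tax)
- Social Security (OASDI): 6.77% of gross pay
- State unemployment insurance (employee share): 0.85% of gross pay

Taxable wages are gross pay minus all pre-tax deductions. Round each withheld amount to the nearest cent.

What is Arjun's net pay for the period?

$3,828.30

Dependent-care account contribution: $67.26
Taxable wages = $5,912.53 − $67.26 = $5,845.27
Federal tax withheld: $5,845.27 × 0.119 = $695.59
State withholding: $5,845.27 × 0.05 = $292.26
Social Security (OASDI): $5,912.53 × 0.0677 = $400.28
State unemployment insurance (employee share): $5,912.53 × 0.0085 = $50.26
Gym membership: $303.37
Legal plan premium: $275.21
Total deductions = $67.26 + $695.59 + $292.26 + $400.28 + $50.26 + $303.37 + $275.21 = $2,084.23
Net pay = $5,912.53 − $2,084.23 = $3,828.30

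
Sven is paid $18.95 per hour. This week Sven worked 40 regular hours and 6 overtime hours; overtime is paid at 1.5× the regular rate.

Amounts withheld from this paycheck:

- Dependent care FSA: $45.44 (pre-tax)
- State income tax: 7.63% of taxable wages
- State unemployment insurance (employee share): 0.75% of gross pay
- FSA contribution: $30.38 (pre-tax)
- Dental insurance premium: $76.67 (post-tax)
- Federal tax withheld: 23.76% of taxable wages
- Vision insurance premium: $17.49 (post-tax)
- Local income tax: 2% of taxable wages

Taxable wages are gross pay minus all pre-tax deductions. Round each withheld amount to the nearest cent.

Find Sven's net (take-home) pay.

Regular pay: 40 × $18.95 = $758.00
Overtime pay: 6 × $18.95 × 1.5 = $170.55
Gross pay = $758.00 + $170.55 = $928.55
FSA contribution: $30.38
Dependent care FSA: $45.44
Pre-tax total = $30.38 + $45.44 = $75.82
Taxable wages = $928.55 − $75.82 = $852.73
Federal tax withheld: $852.73 × 0.2376 = $202.61
State income tax: $852.73 × 0.0763 = $65.06
Local income tax: $852.73 × 0.02 = $17.05
State unemployment insurance (employee share): $928.55 × 0.0075 = $6.96
Dental insurance premium: $76.67
Vision insurance premium: $17.49
Total deductions = $30.38 + $45.44 + $202.61 + $65.06 + $17.05 + $6.96 + $76.67 + $17.49 = $461.66
Net pay = $928.55 − $461.66 = $466.89

$466.89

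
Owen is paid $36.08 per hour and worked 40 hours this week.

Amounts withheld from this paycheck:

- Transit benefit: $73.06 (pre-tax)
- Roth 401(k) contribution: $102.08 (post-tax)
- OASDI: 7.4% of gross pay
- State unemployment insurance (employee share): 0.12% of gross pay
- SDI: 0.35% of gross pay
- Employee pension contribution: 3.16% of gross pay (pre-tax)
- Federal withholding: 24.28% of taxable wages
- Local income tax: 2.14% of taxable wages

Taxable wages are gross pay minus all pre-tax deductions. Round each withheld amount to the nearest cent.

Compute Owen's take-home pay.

$758.93

Gross pay: 40 × $36.08 = $1,443.20
Employee pension contribution: $1,443.20 × 0.0316 = $45.61
Transit benefit: $73.06
Pre-tax total = $45.61 + $73.06 = $118.67
Taxable wages = $1,443.20 − $118.67 = $1,324.53
Local income tax: $1,324.53 × 0.0214 = $28.34
Federal withholding: $1,324.53 × 0.2428 = $321.60
OASDI: $1,443.20 × 0.074 = $106.80
State unemployment insurance (employee share): $1,443.20 × 0.0012 = $1.73
SDI: $1,443.20 × 0.0035 = $5.05
Roth 401(k) contribution: $102.08
Total deductions = $45.61 + $73.06 + $28.34 + $321.60 + $106.80 + $1.73 + $5.05 + $102.08 = $684.27
Net pay = $1,443.20 − $684.27 = $758.93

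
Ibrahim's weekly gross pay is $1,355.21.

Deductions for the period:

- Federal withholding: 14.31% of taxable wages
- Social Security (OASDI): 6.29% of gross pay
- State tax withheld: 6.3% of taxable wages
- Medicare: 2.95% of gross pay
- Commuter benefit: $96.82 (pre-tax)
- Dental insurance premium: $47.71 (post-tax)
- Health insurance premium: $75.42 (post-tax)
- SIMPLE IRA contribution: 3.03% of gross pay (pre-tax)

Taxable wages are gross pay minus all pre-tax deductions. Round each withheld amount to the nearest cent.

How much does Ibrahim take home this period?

SIMPLE IRA contribution: $1,355.21 × 0.0303 = $41.06
Commuter benefit: $96.82
Pre-tax total = $41.06 + $96.82 = $137.88
Taxable wages = $1,355.21 − $137.88 = $1,217.33
Federal withholding: $1,217.33 × 0.1431 = $174.20
State tax withheld: $1,217.33 × 0.063 = $76.69
Social Security (OASDI): $1,355.21 × 0.0629 = $85.24
Medicare: $1,355.21 × 0.0295 = $39.98
Dental insurance premium: $47.71
Health insurance premium: $75.42
Total deductions = $41.06 + $96.82 + $174.20 + $76.69 + $85.24 + $39.98 + $47.71 + $75.42 = $637.12
Net pay = $1,355.21 − $637.12 = $718.09

$718.09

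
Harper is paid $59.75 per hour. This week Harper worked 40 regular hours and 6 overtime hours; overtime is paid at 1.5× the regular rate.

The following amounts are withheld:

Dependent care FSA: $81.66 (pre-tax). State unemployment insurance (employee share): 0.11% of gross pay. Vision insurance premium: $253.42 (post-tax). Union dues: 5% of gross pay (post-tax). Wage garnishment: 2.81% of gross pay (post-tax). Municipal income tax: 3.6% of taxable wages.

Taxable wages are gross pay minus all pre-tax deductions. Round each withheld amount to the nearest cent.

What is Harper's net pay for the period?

Regular pay: 40 × $59.75 = $2,390.00
Overtime pay: 6 × $59.75 × 1.5 = $537.75
Gross pay = $2,390.00 + $537.75 = $2,927.75
Dependent care FSA: $81.66
Taxable wages = $2,927.75 − $81.66 = $2,846.09
Municipal income tax: $2,846.09 × 0.036 = $102.46
State unemployment insurance (employee share): $2,927.75 × 0.0011 = $3.22
Union dues: $2,927.75 × 0.05 = $146.39
Wage garnishment: $2,927.75 × 0.0281 = $82.27
Vision insurance premium: $253.42
Total deductions = $81.66 + $102.46 + $3.22 + $146.39 + $82.27 + $253.42 = $669.42
Net pay = $2,927.75 − $669.42 = $2,258.33

$2,258.33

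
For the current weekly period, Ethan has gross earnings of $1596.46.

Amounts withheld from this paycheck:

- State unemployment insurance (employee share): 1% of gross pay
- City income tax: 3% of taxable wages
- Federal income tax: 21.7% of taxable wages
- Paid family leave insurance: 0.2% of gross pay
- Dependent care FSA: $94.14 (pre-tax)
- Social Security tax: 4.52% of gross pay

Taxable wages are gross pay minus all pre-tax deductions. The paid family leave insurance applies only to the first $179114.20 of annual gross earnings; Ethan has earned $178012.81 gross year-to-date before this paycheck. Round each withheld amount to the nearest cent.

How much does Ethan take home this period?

$1040.93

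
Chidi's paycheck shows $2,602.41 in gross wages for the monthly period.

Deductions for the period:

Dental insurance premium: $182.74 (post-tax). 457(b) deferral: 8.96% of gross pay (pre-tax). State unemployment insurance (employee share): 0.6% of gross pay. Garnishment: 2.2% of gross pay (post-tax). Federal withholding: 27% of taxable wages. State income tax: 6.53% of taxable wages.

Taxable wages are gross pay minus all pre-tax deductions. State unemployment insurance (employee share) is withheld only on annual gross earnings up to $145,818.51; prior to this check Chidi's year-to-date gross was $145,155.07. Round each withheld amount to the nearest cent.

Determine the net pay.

457(b) deferral: $2,602.41 × 0.0896 = $233.18
Taxable wages = $2,602.41 − $233.18 = $2,369.23
Federal withholding: $2,369.23 × 0.27 = $639.69
State income tax: $2,369.23 × 0.0653 = $154.71
State unemployment insurance (employee share): only $145,818.51 − $145,155.07 = $663.44 of this check is subject → $663.44 × 0.006 = $3.98
Garnishment: $2,602.41 × 0.022 = $57.25
Dental insurance premium: $182.74
Total deductions = $233.18 + $639.69 + $154.71 + $3.98 + $57.25 + $182.74 = $1,271.55
Net pay = $2,602.41 − $1,271.55 = $1,330.86

$1,330.86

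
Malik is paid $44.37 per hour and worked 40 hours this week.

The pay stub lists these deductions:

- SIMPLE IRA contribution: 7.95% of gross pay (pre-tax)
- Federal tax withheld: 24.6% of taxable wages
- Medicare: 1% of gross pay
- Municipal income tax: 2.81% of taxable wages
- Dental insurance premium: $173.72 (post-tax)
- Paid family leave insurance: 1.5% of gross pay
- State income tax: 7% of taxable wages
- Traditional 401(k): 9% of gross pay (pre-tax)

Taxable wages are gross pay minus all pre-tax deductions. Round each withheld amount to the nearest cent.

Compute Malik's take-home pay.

$748.68

Gross pay: 40 × $44.37 = $1,774.80
SIMPLE IRA contribution: $1,774.80 × 0.0795 = $141.10
Traditional 401(k): $1,774.80 × 0.09 = $159.73
Pre-tax total = $141.10 + $159.73 = $300.83
Taxable wages = $1,774.80 − $300.83 = $1,473.97
State income tax: $1,473.97 × 0.07 = $103.18
Federal tax withheld: $1,473.97 × 0.246 = $362.60
Municipal income tax: $1,473.97 × 0.0281 = $41.42
Medicare: $1,774.80 × 0.01 = $17.75
Paid family leave insurance: $1,774.80 × 0.015 = $26.62
Dental insurance premium: $173.72
Total deductions = $141.10 + $159.73 + $103.18 + $362.60 + $41.42 + $17.75 + $26.62 + $173.72 = $1,026.12
Net pay = $1,774.80 − $1,026.12 = $748.68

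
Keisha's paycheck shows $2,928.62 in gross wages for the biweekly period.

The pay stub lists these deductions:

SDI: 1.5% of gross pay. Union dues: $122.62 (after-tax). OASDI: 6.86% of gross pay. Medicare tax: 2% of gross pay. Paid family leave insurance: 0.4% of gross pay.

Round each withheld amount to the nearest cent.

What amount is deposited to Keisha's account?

Paid family leave insurance: $2,928.62 × 0.004 = $11.71
OASDI: $2,928.62 × 0.0686 = $200.90
SDI: $2,928.62 × 0.015 = $43.93
Medicare tax: $2,928.62 × 0.02 = $58.57
Union dues: $122.62
Total deductions = $11.71 + $200.90 + $43.93 + $58.57 + $122.62 = $437.73
Net pay = $2,928.62 − $437.73 = $2,490.89

$2,490.89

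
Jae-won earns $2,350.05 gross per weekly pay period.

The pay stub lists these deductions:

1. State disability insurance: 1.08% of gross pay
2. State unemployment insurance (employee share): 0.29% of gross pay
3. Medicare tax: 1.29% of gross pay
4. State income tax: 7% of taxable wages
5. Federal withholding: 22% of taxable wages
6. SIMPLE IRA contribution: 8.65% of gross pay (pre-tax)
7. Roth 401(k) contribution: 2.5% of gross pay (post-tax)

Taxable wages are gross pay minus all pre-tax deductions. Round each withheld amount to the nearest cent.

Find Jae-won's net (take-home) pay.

$1,402.94

SIMPLE IRA contribution: $2,350.05 × 0.0865 = $203.28
Taxable wages = $2,350.05 − $203.28 = $2,146.77
State income tax: $2,146.77 × 0.07 = $150.27
Federal withholding: $2,146.77 × 0.22 = $472.29
Medicare tax: $2,350.05 × 0.0129 = $30.32
State disability insurance: $2,350.05 × 0.0108 = $25.38
State unemployment insurance (employee share): $2,350.05 × 0.0029 = $6.82
Roth 401(k) contribution: $2,350.05 × 0.025 = $58.75
Total deductions = $203.28 + $150.27 + $472.29 + $30.32 + $25.38 + $6.82 + $58.75 = $947.11
Net pay = $2,350.05 − $947.11 = $1,402.94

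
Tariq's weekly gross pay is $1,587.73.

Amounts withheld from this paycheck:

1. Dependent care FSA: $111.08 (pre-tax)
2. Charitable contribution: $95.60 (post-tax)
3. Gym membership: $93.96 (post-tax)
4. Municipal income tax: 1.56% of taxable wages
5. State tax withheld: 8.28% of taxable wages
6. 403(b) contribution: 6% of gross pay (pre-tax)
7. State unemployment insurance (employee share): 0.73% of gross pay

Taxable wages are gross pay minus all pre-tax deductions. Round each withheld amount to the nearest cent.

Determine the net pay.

$1,044.31

Dependent care FSA: $111.08
403(b) contribution: $1,587.73 × 0.06 = $95.26
Pre-tax total = $111.08 + $95.26 = $206.34
Taxable wages = $1,587.73 − $206.34 = $1,381.39
State tax withheld: $1,381.39 × 0.0828 = $114.38
Municipal income tax: $1,381.39 × 0.0156 = $21.55
State unemployment insurance (employee share): $1,587.73 × 0.0073 = $11.59
Gym membership: $93.96
Charitable contribution: $95.60
Total deductions = $111.08 + $95.26 + $114.38 + $21.55 + $11.59 + $93.96 + $95.60 = $543.42
Net pay = $1,587.73 − $543.42 = $1,044.31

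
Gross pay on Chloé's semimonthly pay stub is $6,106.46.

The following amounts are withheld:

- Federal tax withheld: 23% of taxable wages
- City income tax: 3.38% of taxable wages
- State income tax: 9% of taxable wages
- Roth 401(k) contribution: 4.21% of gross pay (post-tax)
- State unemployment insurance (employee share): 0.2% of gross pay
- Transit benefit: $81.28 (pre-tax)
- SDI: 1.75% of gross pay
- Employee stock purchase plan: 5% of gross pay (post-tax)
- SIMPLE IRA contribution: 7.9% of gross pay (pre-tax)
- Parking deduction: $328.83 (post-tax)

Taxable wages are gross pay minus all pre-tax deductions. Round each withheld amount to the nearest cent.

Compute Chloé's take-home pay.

$2,571.43

SIMPLE IRA contribution: $6,106.46 × 0.079 = $482.41
Transit benefit: $81.28
Pre-tax total = $482.41 + $81.28 = $563.69
Taxable wages = $6,106.46 − $563.69 = $5,542.77
State income tax: $5,542.77 × 0.09 = $498.85
Federal tax withheld: $5,542.77 × 0.23 = $1,274.84
City income tax: $5,542.77 × 0.0338 = $187.35
SDI: $6,106.46 × 0.0175 = $106.86
State unemployment insurance (employee share): $6,106.46 × 0.002 = $12.21
Parking deduction: $328.83
Employee stock purchase plan: $6,106.46 × 0.05 = $305.32
Roth 401(k) contribution: $6,106.46 × 0.0421 = $257.08
Total deductions = $482.41 + $81.28 + $498.85 + $1,274.84 + $187.35 + $106.86 + $12.21 + $328.83 + $305.32 + $257.08 = $3,535.03
Net pay = $6,106.46 − $3,535.03 = $2,571.43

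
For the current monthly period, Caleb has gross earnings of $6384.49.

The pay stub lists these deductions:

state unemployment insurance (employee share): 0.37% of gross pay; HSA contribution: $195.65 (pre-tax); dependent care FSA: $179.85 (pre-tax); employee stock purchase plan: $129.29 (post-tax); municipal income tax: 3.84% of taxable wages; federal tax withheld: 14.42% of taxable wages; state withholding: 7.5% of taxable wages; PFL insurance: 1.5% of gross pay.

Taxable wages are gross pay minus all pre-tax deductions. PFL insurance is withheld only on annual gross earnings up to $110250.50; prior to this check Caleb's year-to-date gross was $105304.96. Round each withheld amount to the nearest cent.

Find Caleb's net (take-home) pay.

HSA contribution: $195.65
Dependent care FSA: $179.85
Pre-tax total = $195.65 + $179.85 = $375.50
Taxable wages = $6384.49 − $375.50 = $6008.99
Municipal income tax: $6008.99 × 0.0384 = $230.75
Federal tax withheld: $6008.99 × 0.1442 = $866.50
State withholding: $6008.99 × 0.075 = $450.67
PFL insurance: only $110250.50 − $105304.96 = $4945.54 of this check is subject → $4945.54 × 0.015 = $74.18
State unemployment insurance (employee share): $6384.49 × 0.0037 = $23.62
Employee stock purchase plan: $129.29
Total deductions = $195.65 + $179.85 + $230.75 + $866.50 + $450.67 + $74.18 + $23.62 + $129.29 = $2150.51
Net pay = $6384.49 − $2150.51 = $4233.98

$4233.98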